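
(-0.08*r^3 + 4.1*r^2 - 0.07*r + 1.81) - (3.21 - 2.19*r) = -0.08*r^3 + 4.1*r^2 + 2.12*r - 1.4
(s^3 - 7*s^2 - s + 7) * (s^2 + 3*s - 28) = s^5 - 4*s^4 - 50*s^3 + 200*s^2 + 49*s - 196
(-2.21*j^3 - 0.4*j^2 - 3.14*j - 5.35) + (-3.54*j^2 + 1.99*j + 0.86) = -2.21*j^3 - 3.94*j^2 - 1.15*j - 4.49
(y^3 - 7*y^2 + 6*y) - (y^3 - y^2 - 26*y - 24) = -6*y^2 + 32*y + 24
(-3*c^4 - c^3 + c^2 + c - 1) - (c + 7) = -3*c^4 - c^3 + c^2 - 8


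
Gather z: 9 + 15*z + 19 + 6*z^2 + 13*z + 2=6*z^2 + 28*z + 30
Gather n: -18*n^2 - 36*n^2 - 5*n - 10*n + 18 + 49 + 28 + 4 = -54*n^2 - 15*n + 99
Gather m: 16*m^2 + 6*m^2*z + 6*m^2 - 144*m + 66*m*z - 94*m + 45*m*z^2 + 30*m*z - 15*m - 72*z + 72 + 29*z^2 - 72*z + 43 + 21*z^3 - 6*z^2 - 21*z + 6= m^2*(6*z + 22) + m*(45*z^2 + 96*z - 253) + 21*z^3 + 23*z^2 - 165*z + 121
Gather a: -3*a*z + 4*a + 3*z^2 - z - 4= a*(4 - 3*z) + 3*z^2 - z - 4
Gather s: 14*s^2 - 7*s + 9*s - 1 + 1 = 14*s^2 + 2*s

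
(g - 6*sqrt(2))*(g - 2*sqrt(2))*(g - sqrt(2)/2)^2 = g^4 - 9*sqrt(2)*g^3 + 81*g^2/2 - 28*sqrt(2)*g + 12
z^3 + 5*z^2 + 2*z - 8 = (z - 1)*(z + 2)*(z + 4)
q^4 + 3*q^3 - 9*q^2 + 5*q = q*(q - 1)^2*(q + 5)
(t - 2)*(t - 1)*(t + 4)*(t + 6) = t^4 + 7*t^3 - 4*t^2 - 52*t + 48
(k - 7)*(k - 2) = k^2 - 9*k + 14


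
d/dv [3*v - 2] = 3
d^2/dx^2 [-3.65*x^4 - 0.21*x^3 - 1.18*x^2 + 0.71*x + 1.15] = -43.8*x^2 - 1.26*x - 2.36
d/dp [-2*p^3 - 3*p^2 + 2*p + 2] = -6*p^2 - 6*p + 2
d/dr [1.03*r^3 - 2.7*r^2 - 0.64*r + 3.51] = 3.09*r^2 - 5.4*r - 0.64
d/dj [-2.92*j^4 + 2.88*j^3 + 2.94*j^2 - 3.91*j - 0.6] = -11.68*j^3 + 8.64*j^2 + 5.88*j - 3.91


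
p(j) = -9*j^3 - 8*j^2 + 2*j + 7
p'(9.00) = -2329.00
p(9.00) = -7184.00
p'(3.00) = -289.00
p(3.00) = -302.00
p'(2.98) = -285.45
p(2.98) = -296.26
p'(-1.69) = -48.07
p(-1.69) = 24.21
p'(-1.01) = -9.38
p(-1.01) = 6.09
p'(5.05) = -767.37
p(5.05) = -1346.01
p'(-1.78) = -55.07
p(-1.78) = 28.85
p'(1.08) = -46.77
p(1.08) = -11.51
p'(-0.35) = 4.29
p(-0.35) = 5.71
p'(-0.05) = 2.73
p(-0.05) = 6.88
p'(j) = -27*j^2 - 16*j + 2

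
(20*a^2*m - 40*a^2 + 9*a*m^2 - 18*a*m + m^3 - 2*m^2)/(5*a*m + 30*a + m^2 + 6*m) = (4*a*m - 8*a + m^2 - 2*m)/(m + 6)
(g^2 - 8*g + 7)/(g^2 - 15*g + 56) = (g - 1)/(g - 8)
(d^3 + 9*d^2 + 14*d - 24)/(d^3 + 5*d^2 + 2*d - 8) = (d + 6)/(d + 2)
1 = 1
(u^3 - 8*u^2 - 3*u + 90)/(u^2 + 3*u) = u - 11 + 30/u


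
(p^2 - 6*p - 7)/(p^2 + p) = (p - 7)/p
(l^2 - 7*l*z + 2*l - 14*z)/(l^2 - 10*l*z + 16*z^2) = (l^2 - 7*l*z + 2*l - 14*z)/(l^2 - 10*l*z + 16*z^2)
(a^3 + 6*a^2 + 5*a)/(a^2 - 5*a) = (a^2 + 6*a + 5)/(a - 5)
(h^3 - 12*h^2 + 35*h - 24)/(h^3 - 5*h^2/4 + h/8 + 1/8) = 8*(h^2 - 11*h + 24)/(8*h^2 - 2*h - 1)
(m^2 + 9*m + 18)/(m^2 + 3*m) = (m + 6)/m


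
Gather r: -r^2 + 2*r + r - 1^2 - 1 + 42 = -r^2 + 3*r + 40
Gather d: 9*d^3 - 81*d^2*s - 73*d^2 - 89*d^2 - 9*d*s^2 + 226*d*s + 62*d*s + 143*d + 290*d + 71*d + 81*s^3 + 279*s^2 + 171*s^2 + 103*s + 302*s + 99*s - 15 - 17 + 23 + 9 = 9*d^3 + d^2*(-81*s - 162) + d*(-9*s^2 + 288*s + 504) + 81*s^3 + 450*s^2 + 504*s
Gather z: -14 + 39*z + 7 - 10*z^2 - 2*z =-10*z^2 + 37*z - 7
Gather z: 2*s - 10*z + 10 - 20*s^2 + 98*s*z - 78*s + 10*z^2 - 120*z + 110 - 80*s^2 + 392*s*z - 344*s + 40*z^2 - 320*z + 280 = -100*s^2 - 420*s + 50*z^2 + z*(490*s - 450) + 400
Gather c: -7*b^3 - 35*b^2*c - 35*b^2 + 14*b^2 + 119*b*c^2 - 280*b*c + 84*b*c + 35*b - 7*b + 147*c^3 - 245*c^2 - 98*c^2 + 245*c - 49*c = -7*b^3 - 21*b^2 + 28*b + 147*c^3 + c^2*(119*b - 343) + c*(-35*b^2 - 196*b + 196)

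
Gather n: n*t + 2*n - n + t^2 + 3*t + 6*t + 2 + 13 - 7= n*(t + 1) + t^2 + 9*t + 8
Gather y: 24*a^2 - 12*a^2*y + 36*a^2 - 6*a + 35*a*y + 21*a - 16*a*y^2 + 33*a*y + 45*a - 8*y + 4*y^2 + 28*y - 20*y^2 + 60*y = 60*a^2 + 60*a + y^2*(-16*a - 16) + y*(-12*a^2 + 68*a + 80)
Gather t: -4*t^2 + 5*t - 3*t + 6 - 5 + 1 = -4*t^2 + 2*t + 2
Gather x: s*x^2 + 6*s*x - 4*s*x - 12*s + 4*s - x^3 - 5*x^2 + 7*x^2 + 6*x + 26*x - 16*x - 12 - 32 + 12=-8*s - x^3 + x^2*(s + 2) + x*(2*s + 16) - 32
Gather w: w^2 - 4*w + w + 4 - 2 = w^2 - 3*w + 2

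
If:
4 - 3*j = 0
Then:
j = 4/3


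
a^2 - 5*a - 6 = (a - 6)*(a + 1)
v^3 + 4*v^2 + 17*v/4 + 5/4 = (v + 1/2)*(v + 1)*(v + 5/2)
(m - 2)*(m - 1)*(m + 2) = m^3 - m^2 - 4*m + 4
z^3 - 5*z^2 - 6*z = z*(z - 6)*(z + 1)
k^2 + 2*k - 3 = (k - 1)*(k + 3)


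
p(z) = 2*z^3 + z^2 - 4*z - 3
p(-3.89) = -90.04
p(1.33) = -1.85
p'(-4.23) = 94.90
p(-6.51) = -486.37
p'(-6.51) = 237.26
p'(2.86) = 50.80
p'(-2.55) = 29.92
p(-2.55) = -19.46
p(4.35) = 163.15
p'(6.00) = 224.00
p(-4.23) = -119.56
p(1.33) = -1.85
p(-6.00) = -375.00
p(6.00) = 441.00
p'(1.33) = 9.27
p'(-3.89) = 79.01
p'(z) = 6*z^2 + 2*z - 4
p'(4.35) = 118.24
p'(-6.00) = 200.00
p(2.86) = 40.53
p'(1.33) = 9.27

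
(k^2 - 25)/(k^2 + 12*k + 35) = (k - 5)/(k + 7)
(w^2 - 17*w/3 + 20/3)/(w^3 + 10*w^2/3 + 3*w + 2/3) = (3*w^2 - 17*w + 20)/(3*w^3 + 10*w^2 + 9*w + 2)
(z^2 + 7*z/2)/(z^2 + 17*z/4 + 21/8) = 4*z/(4*z + 3)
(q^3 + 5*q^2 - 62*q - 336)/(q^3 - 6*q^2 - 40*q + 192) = (q + 7)/(q - 4)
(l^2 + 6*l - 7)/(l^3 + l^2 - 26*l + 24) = (l + 7)/(l^2 + 2*l - 24)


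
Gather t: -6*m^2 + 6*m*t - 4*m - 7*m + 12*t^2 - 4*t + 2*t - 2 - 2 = -6*m^2 - 11*m + 12*t^2 + t*(6*m - 2) - 4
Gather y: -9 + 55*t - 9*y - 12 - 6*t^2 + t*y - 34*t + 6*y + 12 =-6*t^2 + 21*t + y*(t - 3) - 9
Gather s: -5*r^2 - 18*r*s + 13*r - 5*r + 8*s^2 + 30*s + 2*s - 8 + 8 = -5*r^2 + 8*r + 8*s^2 + s*(32 - 18*r)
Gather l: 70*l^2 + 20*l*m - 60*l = 70*l^2 + l*(20*m - 60)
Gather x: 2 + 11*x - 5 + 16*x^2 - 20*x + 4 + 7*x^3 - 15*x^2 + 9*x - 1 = 7*x^3 + x^2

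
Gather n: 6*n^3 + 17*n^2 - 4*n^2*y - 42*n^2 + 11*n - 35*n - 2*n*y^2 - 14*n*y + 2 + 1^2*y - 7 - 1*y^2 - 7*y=6*n^3 + n^2*(-4*y - 25) + n*(-2*y^2 - 14*y - 24) - y^2 - 6*y - 5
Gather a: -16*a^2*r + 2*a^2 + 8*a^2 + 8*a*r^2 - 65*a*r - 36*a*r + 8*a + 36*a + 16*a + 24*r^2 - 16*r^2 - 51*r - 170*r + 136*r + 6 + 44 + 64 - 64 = a^2*(10 - 16*r) + a*(8*r^2 - 101*r + 60) + 8*r^2 - 85*r + 50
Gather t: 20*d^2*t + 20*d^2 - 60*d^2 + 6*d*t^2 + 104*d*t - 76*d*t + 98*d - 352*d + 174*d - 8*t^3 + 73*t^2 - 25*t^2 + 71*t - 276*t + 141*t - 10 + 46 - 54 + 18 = -40*d^2 - 80*d - 8*t^3 + t^2*(6*d + 48) + t*(20*d^2 + 28*d - 64)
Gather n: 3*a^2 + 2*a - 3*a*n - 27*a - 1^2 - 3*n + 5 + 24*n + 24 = 3*a^2 - 25*a + n*(21 - 3*a) + 28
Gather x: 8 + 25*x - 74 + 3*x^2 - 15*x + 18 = 3*x^2 + 10*x - 48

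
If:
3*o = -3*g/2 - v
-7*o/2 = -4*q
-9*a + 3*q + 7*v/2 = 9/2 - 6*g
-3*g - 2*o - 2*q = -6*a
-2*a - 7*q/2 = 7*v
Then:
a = 77/467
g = 534/467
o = -304/467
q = -266/467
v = 111/467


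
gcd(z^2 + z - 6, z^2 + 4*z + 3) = z + 3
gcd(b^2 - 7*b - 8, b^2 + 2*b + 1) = b + 1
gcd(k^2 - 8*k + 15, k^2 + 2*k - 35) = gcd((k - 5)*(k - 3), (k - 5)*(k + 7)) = k - 5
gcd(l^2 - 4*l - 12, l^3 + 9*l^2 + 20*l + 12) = l + 2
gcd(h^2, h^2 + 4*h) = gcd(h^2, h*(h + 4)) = h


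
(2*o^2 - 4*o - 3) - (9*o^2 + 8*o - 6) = -7*o^2 - 12*o + 3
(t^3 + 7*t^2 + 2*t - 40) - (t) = t^3 + 7*t^2 + t - 40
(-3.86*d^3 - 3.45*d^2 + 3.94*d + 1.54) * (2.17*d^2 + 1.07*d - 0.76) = -8.3762*d^5 - 11.6167*d^4 + 7.7919*d^3 + 10.1796*d^2 - 1.3466*d - 1.1704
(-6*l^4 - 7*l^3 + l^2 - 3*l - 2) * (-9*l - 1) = 54*l^5 + 69*l^4 - 2*l^3 + 26*l^2 + 21*l + 2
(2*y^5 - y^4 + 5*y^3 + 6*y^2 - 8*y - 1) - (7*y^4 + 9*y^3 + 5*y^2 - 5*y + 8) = 2*y^5 - 8*y^4 - 4*y^3 + y^2 - 3*y - 9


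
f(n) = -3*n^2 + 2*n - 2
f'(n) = 2 - 6*n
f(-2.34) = -23.11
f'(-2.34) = 16.04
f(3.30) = -28.07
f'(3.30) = -17.80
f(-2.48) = -25.41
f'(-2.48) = 16.88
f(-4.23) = -64.14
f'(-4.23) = 27.38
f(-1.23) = -9.00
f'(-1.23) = 9.38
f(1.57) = -6.25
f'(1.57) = -7.42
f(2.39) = -14.36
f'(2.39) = -12.34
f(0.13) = -1.79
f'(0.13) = 1.22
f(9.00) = -227.00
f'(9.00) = -52.00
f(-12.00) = -458.00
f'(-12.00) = 74.00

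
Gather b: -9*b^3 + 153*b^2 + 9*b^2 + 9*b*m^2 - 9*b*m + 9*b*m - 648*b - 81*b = -9*b^3 + 162*b^2 + b*(9*m^2 - 729)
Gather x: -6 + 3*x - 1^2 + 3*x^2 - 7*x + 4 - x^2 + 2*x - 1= 2*x^2 - 2*x - 4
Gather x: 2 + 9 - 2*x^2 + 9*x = -2*x^2 + 9*x + 11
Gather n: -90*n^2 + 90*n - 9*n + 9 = -90*n^2 + 81*n + 9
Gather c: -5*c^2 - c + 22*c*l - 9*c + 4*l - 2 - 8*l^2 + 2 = -5*c^2 + c*(22*l - 10) - 8*l^2 + 4*l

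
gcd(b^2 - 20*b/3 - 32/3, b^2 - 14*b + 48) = b - 8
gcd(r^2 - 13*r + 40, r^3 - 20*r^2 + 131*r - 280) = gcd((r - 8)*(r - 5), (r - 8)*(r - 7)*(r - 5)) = r^2 - 13*r + 40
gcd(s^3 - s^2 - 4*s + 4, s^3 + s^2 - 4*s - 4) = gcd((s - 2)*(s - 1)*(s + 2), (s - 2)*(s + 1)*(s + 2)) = s^2 - 4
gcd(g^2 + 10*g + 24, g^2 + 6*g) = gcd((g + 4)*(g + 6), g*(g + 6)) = g + 6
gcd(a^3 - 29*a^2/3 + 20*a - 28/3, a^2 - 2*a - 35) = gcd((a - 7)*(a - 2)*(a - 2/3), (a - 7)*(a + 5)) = a - 7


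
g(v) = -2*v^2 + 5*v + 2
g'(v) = 5 - 4*v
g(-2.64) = -25.14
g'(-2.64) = 15.56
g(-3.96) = -49.16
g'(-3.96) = 20.84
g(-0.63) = -1.94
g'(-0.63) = 7.52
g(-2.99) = -30.83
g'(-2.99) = 16.96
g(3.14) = -2.02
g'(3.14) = -7.56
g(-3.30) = -36.28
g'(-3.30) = 18.20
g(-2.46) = -22.40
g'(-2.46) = 14.84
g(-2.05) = -16.66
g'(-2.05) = 13.20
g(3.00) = -1.00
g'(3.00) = -7.00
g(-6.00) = -100.00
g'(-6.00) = 29.00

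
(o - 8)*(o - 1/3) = o^2 - 25*o/3 + 8/3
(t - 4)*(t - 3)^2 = t^3 - 10*t^2 + 33*t - 36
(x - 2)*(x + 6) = x^2 + 4*x - 12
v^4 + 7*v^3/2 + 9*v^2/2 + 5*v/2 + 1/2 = (v + 1/2)*(v + 1)^3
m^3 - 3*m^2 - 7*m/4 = m*(m - 7/2)*(m + 1/2)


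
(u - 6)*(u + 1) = u^2 - 5*u - 6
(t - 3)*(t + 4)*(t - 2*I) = t^3 + t^2 - 2*I*t^2 - 12*t - 2*I*t + 24*I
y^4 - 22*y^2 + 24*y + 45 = (y - 3)^2*(y + 1)*(y + 5)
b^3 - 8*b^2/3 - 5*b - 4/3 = (b - 4)*(b + 1/3)*(b + 1)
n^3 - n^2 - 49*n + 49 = (n - 7)*(n - 1)*(n + 7)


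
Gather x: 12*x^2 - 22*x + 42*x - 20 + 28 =12*x^2 + 20*x + 8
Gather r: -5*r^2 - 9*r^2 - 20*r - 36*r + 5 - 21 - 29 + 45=-14*r^2 - 56*r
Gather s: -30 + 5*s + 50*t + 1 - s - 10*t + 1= 4*s + 40*t - 28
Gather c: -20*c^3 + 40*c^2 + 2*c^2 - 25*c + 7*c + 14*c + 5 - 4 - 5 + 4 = -20*c^3 + 42*c^2 - 4*c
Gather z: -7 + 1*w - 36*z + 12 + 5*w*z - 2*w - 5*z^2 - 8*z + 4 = -w - 5*z^2 + z*(5*w - 44) + 9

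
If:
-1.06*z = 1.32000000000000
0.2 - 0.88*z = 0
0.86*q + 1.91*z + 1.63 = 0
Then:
No Solution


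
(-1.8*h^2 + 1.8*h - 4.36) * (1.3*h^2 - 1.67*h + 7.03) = -2.34*h^4 + 5.346*h^3 - 21.328*h^2 + 19.9352*h - 30.6508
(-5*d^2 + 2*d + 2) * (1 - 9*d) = 45*d^3 - 23*d^2 - 16*d + 2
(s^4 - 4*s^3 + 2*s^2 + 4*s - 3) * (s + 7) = s^5 + 3*s^4 - 26*s^3 + 18*s^2 + 25*s - 21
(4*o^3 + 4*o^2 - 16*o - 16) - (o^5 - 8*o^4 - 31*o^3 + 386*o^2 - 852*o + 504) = -o^5 + 8*o^4 + 35*o^3 - 382*o^2 + 836*o - 520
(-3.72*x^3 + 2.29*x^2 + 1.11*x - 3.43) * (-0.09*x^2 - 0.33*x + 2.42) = 0.3348*x^5 + 1.0215*x^4 - 9.858*x^3 + 5.4842*x^2 + 3.8181*x - 8.3006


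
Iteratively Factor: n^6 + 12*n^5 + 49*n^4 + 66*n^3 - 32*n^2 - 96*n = (n + 4)*(n^5 + 8*n^4 + 17*n^3 - 2*n^2 - 24*n) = (n + 4)^2*(n^4 + 4*n^3 + n^2 - 6*n) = (n + 2)*(n + 4)^2*(n^3 + 2*n^2 - 3*n) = (n + 2)*(n + 3)*(n + 4)^2*(n^2 - n) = (n - 1)*(n + 2)*(n + 3)*(n + 4)^2*(n)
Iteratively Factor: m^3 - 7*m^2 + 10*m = (m)*(m^2 - 7*m + 10) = m*(m - 5)*(m - 2)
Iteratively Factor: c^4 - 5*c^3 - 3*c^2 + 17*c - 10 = (c - 1)*(c^3 - 4*c^2 - 7*c + 10) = (c - 1)*(c + 2)*(c^2 - 6*c + 5) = (c - 1)^2*(c + 2)*(c - 5)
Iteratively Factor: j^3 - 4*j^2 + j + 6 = (j + 1)*(j^2 - 5*j + 6) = (j - 3)*(j + 1)*(j - 2)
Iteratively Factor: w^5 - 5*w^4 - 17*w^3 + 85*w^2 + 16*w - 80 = (w - 1)*(w^4 - 4*w^3 - 21*w^2 + 64*w + 80) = (w - 1)*(w + 1)*(w^3 - 5*w^2 - 16*w + 80) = (w - 5)*(w - 1)*(w + 1)*(w^2 - 16) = (w - 5)*(w - 1)*(w + 1)*(w + 4)*(w - 4)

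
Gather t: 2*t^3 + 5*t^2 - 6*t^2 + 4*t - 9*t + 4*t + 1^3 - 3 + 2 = 2*t^3 - t^2 - t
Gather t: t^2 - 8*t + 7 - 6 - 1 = t^2 - 8*t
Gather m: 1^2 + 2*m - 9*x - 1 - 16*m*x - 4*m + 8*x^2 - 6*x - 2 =m*(-16*x - 2) + 8*x^2 - 15*x - 2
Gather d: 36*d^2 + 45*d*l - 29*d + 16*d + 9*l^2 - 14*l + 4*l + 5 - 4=36*d^2 + d*(45*l - 13) + 9*l^2 - 10*l + 1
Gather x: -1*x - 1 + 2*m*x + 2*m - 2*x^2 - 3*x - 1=2*m - 2*x^2 + x*(2*m - 4) - 2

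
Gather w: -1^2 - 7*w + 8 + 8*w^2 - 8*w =8*w^2 - 15*w + 7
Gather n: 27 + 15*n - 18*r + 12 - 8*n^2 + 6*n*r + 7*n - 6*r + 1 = -8*n^2 + n*(6*r + 22) - 24*r + 40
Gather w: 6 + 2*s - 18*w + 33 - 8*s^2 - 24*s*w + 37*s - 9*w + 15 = -8*s^2 + 39*s + w*(-24*s - 27) + 54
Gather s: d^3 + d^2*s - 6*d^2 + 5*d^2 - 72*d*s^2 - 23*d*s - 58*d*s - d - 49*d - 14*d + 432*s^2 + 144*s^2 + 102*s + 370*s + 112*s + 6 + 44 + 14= d^3 - d^2 - 64*d + s^2*(576 - 72*d) + s*(d^2 - 81*d + 584) + 64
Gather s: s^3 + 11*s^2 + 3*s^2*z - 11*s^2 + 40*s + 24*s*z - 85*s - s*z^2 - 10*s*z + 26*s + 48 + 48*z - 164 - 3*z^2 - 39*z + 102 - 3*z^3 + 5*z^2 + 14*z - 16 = s^3 + 3*s^2*z + s*(-z^2 + 14*z - 19) - 3*z^3 + 2*z^2 + 23*z - 30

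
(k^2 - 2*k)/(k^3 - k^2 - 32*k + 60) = k/(k^2 + k - 30)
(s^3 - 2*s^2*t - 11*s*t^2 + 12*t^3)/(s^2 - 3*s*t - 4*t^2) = (s^2 + 2*s*t - 3*t^2)/(s + t)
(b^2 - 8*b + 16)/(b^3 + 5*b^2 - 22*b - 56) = (b - 4)/(b^2 + 9*b + 14)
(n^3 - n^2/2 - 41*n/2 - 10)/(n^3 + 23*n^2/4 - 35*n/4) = 2*(2*n^3 - n^2 - 41*n - 20)/(n*(4*n^2 + 23*n - 35))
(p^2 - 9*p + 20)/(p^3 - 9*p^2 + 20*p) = 1/p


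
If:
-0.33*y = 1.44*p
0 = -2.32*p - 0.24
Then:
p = -0.10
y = 0.45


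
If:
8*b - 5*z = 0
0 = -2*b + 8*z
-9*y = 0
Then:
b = 0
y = 0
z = 0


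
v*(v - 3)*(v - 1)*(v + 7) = v^4 + 3*v^3 - 25*v^2 + 21*v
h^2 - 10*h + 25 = (h - 5)^2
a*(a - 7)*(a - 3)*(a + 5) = a^4 - 5*a^3 - 29*a^2 + 105*a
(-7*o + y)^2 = 49*o^2 - 14*o*y + y^2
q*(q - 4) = q^2 - 4*q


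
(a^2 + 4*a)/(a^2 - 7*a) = (a + 4)/(a - 7)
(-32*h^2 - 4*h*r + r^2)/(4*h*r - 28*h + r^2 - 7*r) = (-8*h + r)/(r - 7)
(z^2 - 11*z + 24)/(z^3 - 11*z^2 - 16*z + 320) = (z - 3)/(z^2 - 3*z - 40)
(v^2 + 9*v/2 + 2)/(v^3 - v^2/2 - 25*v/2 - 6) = (v + 4)/(v^2 - v - 12)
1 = 1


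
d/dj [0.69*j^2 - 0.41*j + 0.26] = 1.38*j - 0.41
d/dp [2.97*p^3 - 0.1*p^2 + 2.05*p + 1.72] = 8.91*p^2 - 0.2*p + 2.05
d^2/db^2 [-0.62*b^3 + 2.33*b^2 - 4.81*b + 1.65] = 4.66 - 3.72*b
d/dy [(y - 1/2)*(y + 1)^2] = 3*y*(y + 1)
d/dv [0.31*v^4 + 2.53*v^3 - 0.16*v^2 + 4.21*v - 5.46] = 1.24*v^3 + 7.59*v^2 - 0.32*v + 4.21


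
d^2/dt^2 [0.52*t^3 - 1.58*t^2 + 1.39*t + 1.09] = 3.12*t - 3.16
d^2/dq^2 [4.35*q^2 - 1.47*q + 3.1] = 8.70000000000000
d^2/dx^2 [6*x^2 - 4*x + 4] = 12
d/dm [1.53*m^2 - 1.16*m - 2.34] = 3.06*m - 1.16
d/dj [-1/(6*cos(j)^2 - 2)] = -6*sin(2*j)/(3*cos(2*j) + 1)^2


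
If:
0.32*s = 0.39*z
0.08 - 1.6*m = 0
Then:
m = 0.05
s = 1.21875*z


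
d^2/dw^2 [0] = 0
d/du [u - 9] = 1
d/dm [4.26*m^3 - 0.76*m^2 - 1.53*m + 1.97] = 12.78*m^2 - 1.52*m - 1.53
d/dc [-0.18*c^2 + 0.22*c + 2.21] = 0.22 - 0.36*c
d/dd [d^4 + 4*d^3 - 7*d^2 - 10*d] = 4*d^3 + 12*d^2 - 14*d - 10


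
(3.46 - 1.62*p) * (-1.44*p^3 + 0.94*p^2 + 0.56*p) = 2.3328*p^4 - 6.5052*p^3 + 2.3452*p^2 + 1.9376*p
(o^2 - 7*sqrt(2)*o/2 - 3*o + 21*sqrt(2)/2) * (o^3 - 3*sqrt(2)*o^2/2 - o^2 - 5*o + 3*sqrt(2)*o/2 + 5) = o^5 - 5*sqrt(2)*o^4 - 4*o^4 + 17*o^3/2 + 20*sqrt(2)*o^3 - 22*o^2 + 5*sqrt(2)*o^2/2 - 70*sqrt(2)*o + 33*o/2 + 105*sqrt(2)/2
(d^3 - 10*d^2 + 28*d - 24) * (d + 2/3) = d^4 - 28*d^3/3 + 64*d^2/3 - 16*d/3 - 16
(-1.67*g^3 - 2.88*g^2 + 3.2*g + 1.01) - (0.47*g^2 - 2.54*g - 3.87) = -1.67*g^3 - 3.35*g^2 + 5.74*g + 4.88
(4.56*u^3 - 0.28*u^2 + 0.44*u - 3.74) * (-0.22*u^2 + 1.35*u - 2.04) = -1.0032*u^5 + 6.2176*u^4 - 9.7772*u^3 + 1.988*u^2 - 5.9466*u + 7.6296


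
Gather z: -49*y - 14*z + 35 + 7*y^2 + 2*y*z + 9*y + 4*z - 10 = 7*y^2 - 40*y + z*(2*y - 10) + 25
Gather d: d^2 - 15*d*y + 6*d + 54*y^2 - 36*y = d^2 + d*(6 - 15*y) + 54*y^2 - 36*y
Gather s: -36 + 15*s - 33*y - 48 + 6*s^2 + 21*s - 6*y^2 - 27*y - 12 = 6*s^2 + 36*s - 6*y^2 - 60*y - 96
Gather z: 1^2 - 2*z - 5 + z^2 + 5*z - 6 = z^2 + 3*z - 10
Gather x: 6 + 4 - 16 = -6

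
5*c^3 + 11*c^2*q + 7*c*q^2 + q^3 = (c + q)^2*(5*c + q)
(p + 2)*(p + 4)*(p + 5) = p^3 + 11*p^2 + 38*p + 40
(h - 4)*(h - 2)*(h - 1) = h^3 - 7*h^2 + 14*h - 8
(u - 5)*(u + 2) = u^2 - 3*u - 10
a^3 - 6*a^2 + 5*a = a*(a - 5)*(a - 1)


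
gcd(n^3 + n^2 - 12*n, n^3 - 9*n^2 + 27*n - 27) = n - 3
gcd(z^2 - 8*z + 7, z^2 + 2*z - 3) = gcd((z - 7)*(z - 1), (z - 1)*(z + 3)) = z - 1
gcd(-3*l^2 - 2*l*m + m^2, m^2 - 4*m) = 1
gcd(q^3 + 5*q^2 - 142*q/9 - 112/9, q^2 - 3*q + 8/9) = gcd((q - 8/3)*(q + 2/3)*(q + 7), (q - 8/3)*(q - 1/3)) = q - 8/3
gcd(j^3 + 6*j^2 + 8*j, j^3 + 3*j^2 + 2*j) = j^2 + 2*j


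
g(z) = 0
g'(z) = 0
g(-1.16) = 0.00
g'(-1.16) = 0.00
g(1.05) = 0.00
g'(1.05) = 0.00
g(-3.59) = 0.00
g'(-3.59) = 0.00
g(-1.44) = 0.00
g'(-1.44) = 0.00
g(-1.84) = 0.00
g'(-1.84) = 0.00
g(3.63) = 0.00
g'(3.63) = 0.00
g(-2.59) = 0.00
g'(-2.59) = 0.00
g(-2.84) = 0.00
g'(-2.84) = 0.00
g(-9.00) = 0.00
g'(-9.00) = 0.00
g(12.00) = 0.00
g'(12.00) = 0.00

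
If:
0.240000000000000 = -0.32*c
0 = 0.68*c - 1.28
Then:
No Solution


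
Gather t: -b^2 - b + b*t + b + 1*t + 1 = -b^2 + t*(b + 1) + 1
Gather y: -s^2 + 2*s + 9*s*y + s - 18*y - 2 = -s^2 + 3*s + y*(9*s - 18) - 2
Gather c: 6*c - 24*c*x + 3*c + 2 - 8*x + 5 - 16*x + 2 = c*(9 - 24*x) - 24*x + 9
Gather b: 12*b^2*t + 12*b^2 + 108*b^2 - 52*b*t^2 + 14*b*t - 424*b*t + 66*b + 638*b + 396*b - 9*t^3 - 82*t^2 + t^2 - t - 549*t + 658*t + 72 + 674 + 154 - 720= b^2*(12*t + 120) + b*(-52*t^2 - 410*t + 1100) - 9*t^3 - 81*t^2 + 108*t + 180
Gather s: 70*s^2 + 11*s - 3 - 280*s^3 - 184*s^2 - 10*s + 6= -280*s^3 - 114*s^2 + s + 3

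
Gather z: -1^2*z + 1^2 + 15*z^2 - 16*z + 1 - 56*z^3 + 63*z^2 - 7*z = -56*z^3 + 78*z^2 - 24*z + 2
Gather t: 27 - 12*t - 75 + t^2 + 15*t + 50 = t^2 + 3*t + 2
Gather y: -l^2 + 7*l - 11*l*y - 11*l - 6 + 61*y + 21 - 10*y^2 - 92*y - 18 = -l^2 - 4*l - 10*y^2 + y*(-11*l - 31) - 3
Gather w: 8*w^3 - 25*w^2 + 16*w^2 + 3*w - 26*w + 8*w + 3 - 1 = 8*w^3 - 9*w^2 - 15*w + 2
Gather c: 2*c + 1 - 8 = 2*c - 7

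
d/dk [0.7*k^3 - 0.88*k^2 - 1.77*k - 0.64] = 2.1*k^2 - 1.76*k - 1.77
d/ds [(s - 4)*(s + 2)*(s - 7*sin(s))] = -(s - 4)*(s + 2)*(7*cos(s) - 1) + (s - 4)*(s - 7*sin(s)) + (s + 2)*(s - 7*sin(s))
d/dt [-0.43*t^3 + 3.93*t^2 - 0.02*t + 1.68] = -1.29*t^2 + 7.86*t - 0.02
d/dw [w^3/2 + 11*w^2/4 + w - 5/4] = 3*w^2/2 + 11*w/2 + 1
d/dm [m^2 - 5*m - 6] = 2*m - 5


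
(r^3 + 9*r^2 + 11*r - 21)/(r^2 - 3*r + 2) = (r^2 + 10*r + 21)/(r - 2)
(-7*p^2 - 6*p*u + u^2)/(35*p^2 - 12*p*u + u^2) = (-p - u)/(5*p - u)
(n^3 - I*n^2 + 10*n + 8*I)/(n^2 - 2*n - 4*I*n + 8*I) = (n^2 + 3*I*n - 2)/(n - 2)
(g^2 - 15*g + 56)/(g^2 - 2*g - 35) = (g - 8)/(g + 5)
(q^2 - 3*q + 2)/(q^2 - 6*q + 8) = (q - 1)/(q - 4)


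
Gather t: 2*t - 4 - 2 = 2*t - 6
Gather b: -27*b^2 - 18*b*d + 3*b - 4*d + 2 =-27*b^2 + b*(3 - 18*d) - 4*d + 2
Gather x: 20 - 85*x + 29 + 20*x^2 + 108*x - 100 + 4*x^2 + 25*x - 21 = 24*x^2 + 48*x - 72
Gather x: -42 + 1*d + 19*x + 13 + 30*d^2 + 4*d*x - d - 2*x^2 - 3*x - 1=30*d^2 - 2*x^2 + x*(4*d + 16) - 30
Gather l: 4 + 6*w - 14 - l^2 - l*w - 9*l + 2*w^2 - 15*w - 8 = -l^2 + l*(-w - 9) + 2*w^2 - 9*w - 18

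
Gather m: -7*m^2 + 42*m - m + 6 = -7*m^2 + 41*m + 6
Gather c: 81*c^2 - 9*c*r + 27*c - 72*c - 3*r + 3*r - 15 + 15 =81*c^2 + c*(-9*r - 45)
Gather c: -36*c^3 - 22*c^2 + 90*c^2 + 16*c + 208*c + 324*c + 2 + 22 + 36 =-36*c^3 + 68*c^2 + 548*c + 60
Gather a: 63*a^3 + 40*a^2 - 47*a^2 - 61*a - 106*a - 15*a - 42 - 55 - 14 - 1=63*a^3 - 7*a^2 - 182*a - 112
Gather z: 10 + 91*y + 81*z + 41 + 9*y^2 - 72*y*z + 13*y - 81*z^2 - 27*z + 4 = 9*y^2 + 104*y - 81*z^2 + z*(54 - 72*y) + 55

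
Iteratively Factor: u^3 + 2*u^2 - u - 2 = (u + 2)*(u^2 - 1) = (u + 1)*(u + 2)*(u - 1)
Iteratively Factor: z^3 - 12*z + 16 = (z - 2)*(z^2 + 2*z - 8) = (z - 2)*(z + 4)*(z - 2)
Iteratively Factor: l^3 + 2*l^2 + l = (l)*(l^2 + 2*l + 1) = l*(l + 1)*(l + 1)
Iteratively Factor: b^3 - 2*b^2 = (b)*(b^2 - 2*b) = b^2*(b - 2)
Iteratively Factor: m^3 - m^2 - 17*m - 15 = (m - 5)*(m^2 + 4*m + 3) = (m - 5)*(m + 3)*(m + 1)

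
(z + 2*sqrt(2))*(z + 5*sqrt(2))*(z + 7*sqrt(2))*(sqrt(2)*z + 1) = sqrt(2)*z^4 + 29*z^3 + 132*sqrt(2)*z^2 + 398*z + 140*sqrt(2)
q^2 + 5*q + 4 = (q + 1)*(q + 4)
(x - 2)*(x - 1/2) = x^2 - 5*x/2 + 1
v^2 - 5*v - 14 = (v - 7)*(v + 2)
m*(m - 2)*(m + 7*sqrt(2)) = m^3 - 2*m^2 + 7*sqrt(2)*m^2 - 14*sqrt(2)*m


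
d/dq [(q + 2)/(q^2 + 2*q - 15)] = (q^2 + 2*q - 2*(q + 1)*(q + 2) - 15)/(q^2 + 2*q - 15)^2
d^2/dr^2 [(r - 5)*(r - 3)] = 2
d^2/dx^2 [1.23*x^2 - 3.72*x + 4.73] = 2.46000000000000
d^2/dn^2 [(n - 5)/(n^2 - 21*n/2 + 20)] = 4*((31 - 6*n)*(2*n^2 - 21*n + 40) + (n - 5)*(4*n - 21)^2)/(2*n^2 - 21*n + 40)^3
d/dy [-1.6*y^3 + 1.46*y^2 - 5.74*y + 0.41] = -4.8*y^2 + 2.92*y - 5.74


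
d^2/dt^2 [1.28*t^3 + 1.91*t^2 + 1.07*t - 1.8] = 7.68*t + 3.82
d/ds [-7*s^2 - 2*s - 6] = -14*s - 2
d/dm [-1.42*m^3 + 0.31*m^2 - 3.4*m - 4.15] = -4.26*m^2 + 0.62*m - 3.4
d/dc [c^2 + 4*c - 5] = 2*c + 4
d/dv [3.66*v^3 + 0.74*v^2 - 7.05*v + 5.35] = 10.98*v^2 + 1.48*v - 7.05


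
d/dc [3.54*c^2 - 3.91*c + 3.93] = 7.08*c - 3.91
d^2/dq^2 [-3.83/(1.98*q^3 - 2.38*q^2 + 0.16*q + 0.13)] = ((45.5004*q - 18.2308)*(1.98*q^3 - 2.38*q^2 + 0.16*q + 0.13) - 3.83*(5.94*q^2 - 4.76*q + 0.16)*(11.88*q^2 - 9.52*q + 0.32))/(1.98*q^3 - 2.38*q^2 + 0.16*q + 0.13)^3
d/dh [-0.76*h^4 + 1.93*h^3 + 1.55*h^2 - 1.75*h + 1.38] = -3.04*h^3 + 5.79*h^2 + 3.1*h - 1.75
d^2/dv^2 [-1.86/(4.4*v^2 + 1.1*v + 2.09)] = (72.0192*v^2 + 18.0048*v - 1.86*(8.8*v + 1.1)*(17.6*v + 2.2) + 34.20912)/(4.4*v^2 + 1.1*v + 2.09)^3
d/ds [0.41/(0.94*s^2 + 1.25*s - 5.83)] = (-0.7708*s - 0.5125)/(0.94*s^2 + 1.25*s - 5.83)^2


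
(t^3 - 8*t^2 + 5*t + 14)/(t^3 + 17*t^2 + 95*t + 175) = (t^3 - 8*t^2 + 5*t + 14)/(t^3 + 17*t^2 + 95*t + 175)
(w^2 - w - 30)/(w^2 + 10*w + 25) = (w - 6)/(w + 5)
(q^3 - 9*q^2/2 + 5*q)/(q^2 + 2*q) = (q^2 - 9*q/2 + 5)/(q + 2)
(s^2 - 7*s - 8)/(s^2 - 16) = (s^2 - 7*s - 8)/(s^2 - 16)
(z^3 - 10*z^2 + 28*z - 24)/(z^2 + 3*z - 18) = (z^3 - 10*z^2 + 28*z - 24)/(z^2 + 3*z - 18)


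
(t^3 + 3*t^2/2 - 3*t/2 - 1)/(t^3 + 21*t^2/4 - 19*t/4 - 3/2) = 2*(2*t^2 + 5*t + 2)/(4*t^2 + 25*t + 6)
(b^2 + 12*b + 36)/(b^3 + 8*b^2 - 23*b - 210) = (b + 6)/(b^2 + 2*b - 35)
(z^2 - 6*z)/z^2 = (z - 6)/z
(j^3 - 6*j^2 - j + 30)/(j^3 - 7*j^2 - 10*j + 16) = (j^2 - 8*j + 15)/(j^2 - 9*j + 8)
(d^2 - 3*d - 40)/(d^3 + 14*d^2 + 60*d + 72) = (d^2 - 3*d - 40)/(d^3 + 14*d^2 + 60*d + 72)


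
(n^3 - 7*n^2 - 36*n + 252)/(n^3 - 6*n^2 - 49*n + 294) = (n + 6)/(n + 7)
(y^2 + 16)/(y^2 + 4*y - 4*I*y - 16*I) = (y + 4*I)/(y + 4)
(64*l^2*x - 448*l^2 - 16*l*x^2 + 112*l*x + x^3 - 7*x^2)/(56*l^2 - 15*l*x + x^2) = (-8*l*x + 56*l + x^2 - 7*x)/(-7*l + x)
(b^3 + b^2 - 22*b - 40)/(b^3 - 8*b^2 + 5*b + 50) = (b + 4)/(b - 5)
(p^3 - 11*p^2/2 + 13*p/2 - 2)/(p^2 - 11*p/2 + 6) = (2*p^2 - 3*p + 1)/(2*p - 3)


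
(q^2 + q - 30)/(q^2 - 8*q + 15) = (q + 6)/(q - 3)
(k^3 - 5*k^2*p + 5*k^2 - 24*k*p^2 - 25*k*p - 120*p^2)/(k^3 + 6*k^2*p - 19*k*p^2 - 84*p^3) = (-k^2 + 8*k*p - 5*k + 40*p)/(-k^2 - 3*k*p + 28*p^2)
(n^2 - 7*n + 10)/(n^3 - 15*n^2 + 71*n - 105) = (n - 2)/(n^2 - 10*n + 21)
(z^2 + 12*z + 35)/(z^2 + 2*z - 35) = (z + 5)/(z - 5)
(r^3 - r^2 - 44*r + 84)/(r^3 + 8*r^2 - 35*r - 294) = (r - 2)/(r + 7)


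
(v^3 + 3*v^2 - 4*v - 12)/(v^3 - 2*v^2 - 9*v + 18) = (v + 2)/(v - 3)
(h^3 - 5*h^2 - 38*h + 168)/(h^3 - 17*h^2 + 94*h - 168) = (h + 6)/(h - 6)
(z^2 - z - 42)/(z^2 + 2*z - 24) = (z - 7)/(z - 4)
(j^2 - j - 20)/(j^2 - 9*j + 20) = (j + 4)/(j - 4)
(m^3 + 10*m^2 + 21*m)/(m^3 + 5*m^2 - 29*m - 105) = m/(m - 5)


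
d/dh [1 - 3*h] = -3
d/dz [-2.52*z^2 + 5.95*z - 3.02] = 5.95 - 5.04*z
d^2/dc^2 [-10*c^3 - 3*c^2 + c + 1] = -60*c - 6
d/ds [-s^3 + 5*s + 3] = 5 - 3*s^2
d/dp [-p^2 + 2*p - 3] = 2 - 2*p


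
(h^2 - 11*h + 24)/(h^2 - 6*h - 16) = (h - 3)/(h + 2)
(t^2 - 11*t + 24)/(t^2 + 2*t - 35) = (t^2 - 11*t + 24)/(t^2 + 2*t - 35)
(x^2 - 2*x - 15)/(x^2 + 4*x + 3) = (x - 5)/(x + 1)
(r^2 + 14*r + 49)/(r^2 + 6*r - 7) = (r + 7)/(r - 1)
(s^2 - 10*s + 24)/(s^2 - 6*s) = (s - 4)/s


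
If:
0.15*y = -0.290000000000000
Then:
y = -1.93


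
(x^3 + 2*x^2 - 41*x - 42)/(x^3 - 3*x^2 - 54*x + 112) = (x^2 - 5*x - 6)/(x^2 - 10*x + 16)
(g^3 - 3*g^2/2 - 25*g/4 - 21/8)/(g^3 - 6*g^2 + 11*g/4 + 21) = (g + 1/2)/(g - 4)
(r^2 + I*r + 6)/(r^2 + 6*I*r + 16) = (r + 3*I)/(r + 8*I)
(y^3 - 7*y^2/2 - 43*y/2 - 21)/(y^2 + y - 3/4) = 2*(y^2 - 5*y - 14)/(2*y - 1)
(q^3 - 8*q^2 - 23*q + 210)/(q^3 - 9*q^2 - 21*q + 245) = (q - 6)/(q - 7)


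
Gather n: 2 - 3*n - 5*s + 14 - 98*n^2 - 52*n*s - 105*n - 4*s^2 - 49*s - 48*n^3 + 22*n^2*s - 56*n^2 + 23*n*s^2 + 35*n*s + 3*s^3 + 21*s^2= -48*n^3 + n^2*(22*s - 154) + n*(23*s^2 - 17*s - 108) + 3*s^3 + 17*s^2 - 54*s + 16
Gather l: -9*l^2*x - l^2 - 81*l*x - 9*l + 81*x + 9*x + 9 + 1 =l^2*(-9*x - 1) + l*(-81*x - 9) + 90*x + 10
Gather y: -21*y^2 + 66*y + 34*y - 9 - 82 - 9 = -21*y^2 + 100*y - 100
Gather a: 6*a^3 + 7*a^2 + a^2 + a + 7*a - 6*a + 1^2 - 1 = 6*a^3 + 8*a^2 + 2*a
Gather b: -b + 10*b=9*b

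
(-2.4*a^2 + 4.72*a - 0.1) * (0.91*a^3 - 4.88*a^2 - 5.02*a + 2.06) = -2.184*a^5 + 16.0072*a^4 - 11.0766*a^3 - 28.1504*a^2 + 10.2252*a - 0.206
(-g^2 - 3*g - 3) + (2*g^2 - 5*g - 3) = g^2 - 8*g - 6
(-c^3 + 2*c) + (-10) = -c^3 + 2*c - 10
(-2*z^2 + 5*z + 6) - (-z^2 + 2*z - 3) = -z^2 + 3*z + 9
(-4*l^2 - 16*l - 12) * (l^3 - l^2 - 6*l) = -4*l^5 - 12*l^4 + 28*l^3 + 108*l^2 + 72*l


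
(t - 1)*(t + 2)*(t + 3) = t^3 + 4*t^2 + t - 6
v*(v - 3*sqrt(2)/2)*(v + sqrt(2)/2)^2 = v^4 - sqrt(2)*v^3/2 - 5*v^2/2 - 3*sqrt(2)*v/4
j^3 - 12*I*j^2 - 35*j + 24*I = (j - 8*I)*(j - 3*I)*(j - I)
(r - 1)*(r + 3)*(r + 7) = r^3 + 9*r^2 + 11*r - 21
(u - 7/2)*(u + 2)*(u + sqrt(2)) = u^3 - 3*u^2/2 + sqrt(2)*u^2 - 7*u - 3*sqrt(2)*u/2 - 7*sqrt(2)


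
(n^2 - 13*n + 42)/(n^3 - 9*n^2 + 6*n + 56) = (n - 6)/(n^2 - 2*n - 8)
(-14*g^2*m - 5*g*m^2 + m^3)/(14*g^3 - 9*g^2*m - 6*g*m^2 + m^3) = -m/(g - m)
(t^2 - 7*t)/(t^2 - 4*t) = (t - 7)/(t - 4)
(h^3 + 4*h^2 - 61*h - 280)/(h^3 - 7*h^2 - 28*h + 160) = (h + 7)/(h - 4)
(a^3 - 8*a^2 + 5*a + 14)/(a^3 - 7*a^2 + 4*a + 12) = (a - 7)/(a - 6)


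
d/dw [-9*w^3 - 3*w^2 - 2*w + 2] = -27*w^2 - 6*w - 2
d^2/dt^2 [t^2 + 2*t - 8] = 2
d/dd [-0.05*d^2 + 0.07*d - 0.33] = 0.07 - 0.1*d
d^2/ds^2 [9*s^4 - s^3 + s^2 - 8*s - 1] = 108*s^2 - 6*s + 2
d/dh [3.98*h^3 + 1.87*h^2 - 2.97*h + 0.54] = 11.94*h^2 + 3.74*h - 2.97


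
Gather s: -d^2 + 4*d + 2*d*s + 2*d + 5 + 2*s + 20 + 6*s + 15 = -d^2 + 6*d + s*(2*d + 8) + 40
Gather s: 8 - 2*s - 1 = 7 - 2*s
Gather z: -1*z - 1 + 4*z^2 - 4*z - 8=4*z^2 - 5*z - 9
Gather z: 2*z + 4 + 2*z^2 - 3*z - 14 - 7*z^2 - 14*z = -5*z^2 - 15*z - 10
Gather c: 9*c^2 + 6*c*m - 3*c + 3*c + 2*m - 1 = 9*c^2 + 6*c*m + 2*m - 1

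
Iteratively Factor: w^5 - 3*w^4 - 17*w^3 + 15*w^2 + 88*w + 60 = (w + 1)*(w^4 - 4*w^3 - 13*w^2 + 28*w + 60) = (w + 1)*(w + 2)*(w^3 - 6*w^2 - w + 30) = (w + 1)*(w + 2)^2*(w^2 - 8*w + 15) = (w - 5)*(w + 1)*(w + 2)^2*(w - 3)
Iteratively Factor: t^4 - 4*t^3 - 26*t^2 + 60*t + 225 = (t + 3)*(t^3 - 7*t^2 - 5*t + 75) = (t - 5)*(t + 3)*(t^2 - 2*t - 15) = (t - 5)*(t + 3)^2*(t - 5)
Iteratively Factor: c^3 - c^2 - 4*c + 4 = (c + 2)*(c^2 - 3*c + 2) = (c - 2)*(c + 2)*(c - 1)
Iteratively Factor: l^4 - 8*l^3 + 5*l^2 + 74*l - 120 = (l - 4)*(l^3 - 4*l^2 - 11*l + 30) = (l - 5)*(l - 4)*(l^2 + l - 6) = (l - 5)*(l - 4)*(l - 2)*(l + 3)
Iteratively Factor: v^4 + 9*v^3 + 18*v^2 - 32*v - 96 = (v + 4)*(v^3 + 5*v^2 - 2*v - 24) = (v + 3)*(v + 4)*(v^2 + 2*v - 8) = (v - 2)*(v + 3)*(v + 4)*(v + 4)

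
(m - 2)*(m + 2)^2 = m^3 + 2*m^2 - 4*m - 8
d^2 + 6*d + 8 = (d + 2)*(d + 4)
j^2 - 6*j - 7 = (j - 7)*(j + 1)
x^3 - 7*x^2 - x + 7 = (x - 7)*(x - 1)*(x + 1)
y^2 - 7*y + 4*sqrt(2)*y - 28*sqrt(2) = (y - 7)*(y + 4*sqrt(2))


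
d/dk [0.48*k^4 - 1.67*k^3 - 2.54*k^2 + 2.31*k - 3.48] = 1.92*k^3 - 5.01*k^2 - 5.08*k + 2.31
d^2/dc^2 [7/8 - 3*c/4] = 0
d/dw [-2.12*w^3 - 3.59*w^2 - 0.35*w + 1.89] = -6.36*w^2 - 7.18*w - 0.35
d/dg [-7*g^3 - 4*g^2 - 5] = g*(-21*g - 8)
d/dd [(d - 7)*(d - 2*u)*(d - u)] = 3*d^2 - 6*d*u - 14*d + 2*u^2 + 21*u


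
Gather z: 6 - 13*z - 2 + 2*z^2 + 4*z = 2*z^2 - 9*z + 4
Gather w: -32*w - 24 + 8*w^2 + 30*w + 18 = 8*w^2 - 2*w - 6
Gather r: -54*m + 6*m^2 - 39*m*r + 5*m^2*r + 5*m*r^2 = 6*m^2 + 5*m*r^2 - 54*m + r*(5*m^2 - 39*m)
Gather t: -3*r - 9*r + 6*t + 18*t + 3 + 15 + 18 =-12*r + 24*t + 36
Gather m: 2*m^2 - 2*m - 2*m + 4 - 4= 2*m^2 - 4*m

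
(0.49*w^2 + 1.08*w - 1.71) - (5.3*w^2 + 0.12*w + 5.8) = -4.81*w^2 + 0.96*w - 7.51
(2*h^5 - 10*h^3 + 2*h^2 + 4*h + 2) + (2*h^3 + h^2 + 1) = 2*h^5 - 8*h^3 + 3*h^2 + 4*h + 3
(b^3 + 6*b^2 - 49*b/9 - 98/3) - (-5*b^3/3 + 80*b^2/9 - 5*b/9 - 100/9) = 8*b^3/3 - 26*b^2/9 - 44*b/9 - 194/9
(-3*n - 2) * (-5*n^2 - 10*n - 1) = 15*n^3 + 40*n^2 + 23*n + 2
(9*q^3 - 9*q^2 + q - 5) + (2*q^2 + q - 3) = 9*q^3 - 7*q^2 + 2*q - 8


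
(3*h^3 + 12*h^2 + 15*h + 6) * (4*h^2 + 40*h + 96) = 12*h^5 + 168*h^4 + 828*h^3 + 1776*h^2 + 1680*h + 576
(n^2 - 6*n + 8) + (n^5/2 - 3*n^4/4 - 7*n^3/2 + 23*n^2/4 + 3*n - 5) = n^5/2 - 3*n^4/4 - 7*n^3/2 + 27*n^2/4 - 3*n + 3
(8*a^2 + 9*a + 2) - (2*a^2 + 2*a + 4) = 6*a^2 + 7*a - 2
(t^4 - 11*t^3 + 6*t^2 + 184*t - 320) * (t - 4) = t^5 - 15*t^4 + 50*t^3 + 160*t^2 - 1056*t + 1280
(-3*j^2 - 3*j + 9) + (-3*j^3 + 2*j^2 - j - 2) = -3*j^3 - j^2 - 4*j + 7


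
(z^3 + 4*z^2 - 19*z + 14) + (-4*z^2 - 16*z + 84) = z^3 - 35*z + 98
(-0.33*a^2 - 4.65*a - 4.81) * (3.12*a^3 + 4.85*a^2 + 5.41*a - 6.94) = -1.0296*a^5 - 16.1085*a^4 - 39.345*a^3 - 46.1948*a^2 + 6.2489*a + 33.3814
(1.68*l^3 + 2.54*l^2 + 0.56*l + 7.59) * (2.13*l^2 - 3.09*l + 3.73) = 3.5784*l^5 + 0.219*l^4 - 0.389399999999999*l^3 + 23.9105*l^2 - 21.3643*l + 28.3107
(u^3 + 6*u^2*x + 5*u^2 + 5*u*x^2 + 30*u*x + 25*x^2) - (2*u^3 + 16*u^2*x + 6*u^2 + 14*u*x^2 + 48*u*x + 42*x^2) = -u^3 - 10*u^2*x - u^2 - 9*u*x^2 - 18*u*x - 17*x^2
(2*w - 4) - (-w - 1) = 3*w - 3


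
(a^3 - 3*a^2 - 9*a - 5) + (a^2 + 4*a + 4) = a^3 - 2*a^2 - 5*a - 1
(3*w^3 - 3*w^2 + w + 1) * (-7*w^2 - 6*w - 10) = -21*w^5 + 3*w^4 - 19*w^3 + 17*w^2 - 16*w - 10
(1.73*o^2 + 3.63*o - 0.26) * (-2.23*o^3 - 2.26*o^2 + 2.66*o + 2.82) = -3.8579*o^5 - 12.0047*o^4 - 3.0222*o^3 + 15.122*o^2 + 9.545*o - 0.7332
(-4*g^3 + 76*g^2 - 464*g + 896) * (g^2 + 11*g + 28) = -4*g^5 + 32*g^4 + 260*g^3 - 2080*g^2 - 3136*g + 25088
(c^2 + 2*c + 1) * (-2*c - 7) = -2*c^3 - 11*c^2 - 16*c - 7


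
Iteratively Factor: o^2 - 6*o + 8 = (o - 2)*(o - 4)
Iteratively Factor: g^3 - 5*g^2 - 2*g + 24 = (g + 2)*(g^2 - 7*g + 12) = (g - 4)*(g + 2)*(g - 3)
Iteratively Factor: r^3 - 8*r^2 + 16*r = (r)*(r^2 - 8*r + 16) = r*(r - 4)*(r - 4)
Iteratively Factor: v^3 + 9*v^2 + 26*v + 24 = (v + 4)*(v^2 + 5*v + 6) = (v + 2)*(v + 4)*(v + 3)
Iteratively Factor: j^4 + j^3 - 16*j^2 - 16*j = (j - 4)*(j^3 + 5*j^2 + 4*j) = (j - 4)*(j + 4)*(j^2 + j) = j*(j - 4)*(j + 4)*(j + 1)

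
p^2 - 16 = (p - 4)*(p + 4)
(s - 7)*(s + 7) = s^2 - 49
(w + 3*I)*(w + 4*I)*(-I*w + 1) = -I*w^3 + 8*w^2 + 19*I*w - 12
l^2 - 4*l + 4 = (l - 2)^2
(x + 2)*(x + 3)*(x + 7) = x^3 + 12*x^2 + 41*x + 42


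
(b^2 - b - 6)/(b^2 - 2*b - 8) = (b - 3)/(b - 4)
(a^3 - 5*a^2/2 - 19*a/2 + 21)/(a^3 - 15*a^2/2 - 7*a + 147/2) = (a - 2)/(a - 7)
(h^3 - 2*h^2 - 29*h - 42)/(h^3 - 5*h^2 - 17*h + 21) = (h + 2)/(h - 1)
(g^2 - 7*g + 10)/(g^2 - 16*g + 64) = (g^2 - 7*g + 10)/(g^2 - 16*g + 64)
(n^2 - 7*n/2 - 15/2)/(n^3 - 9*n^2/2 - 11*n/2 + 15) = (2*n + 3)/(2*n^2 + n - 6)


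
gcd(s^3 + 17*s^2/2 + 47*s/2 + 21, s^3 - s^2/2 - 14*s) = s + 7/2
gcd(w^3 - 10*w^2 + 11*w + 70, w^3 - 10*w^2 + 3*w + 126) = w - 7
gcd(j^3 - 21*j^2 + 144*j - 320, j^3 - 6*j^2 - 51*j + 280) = j^2 - 13*j + 40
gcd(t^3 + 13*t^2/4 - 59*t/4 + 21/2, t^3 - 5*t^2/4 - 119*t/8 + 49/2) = t - 7/4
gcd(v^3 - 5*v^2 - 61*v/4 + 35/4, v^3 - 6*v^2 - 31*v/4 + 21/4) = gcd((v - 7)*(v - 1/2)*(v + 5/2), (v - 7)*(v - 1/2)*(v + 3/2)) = v^2 - 15*v/2 + 7/2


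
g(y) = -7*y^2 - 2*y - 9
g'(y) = -14*y - 2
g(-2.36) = -43.27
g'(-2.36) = 31.04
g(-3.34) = -80.41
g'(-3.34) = 44.76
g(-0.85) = -12.36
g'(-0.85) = 9.90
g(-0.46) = -9.56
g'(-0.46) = 4.44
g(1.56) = -29.16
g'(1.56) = -23.84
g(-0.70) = -11.03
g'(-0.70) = 7.80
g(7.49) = -416.68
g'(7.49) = -106.86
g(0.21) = -9.73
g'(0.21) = -4.94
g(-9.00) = -558.00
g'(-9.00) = 124.00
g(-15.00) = -1554.00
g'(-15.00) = 208.00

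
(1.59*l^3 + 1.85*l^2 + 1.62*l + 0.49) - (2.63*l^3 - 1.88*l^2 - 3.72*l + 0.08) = -1.04*l^3 + 3.73*l^2 + 5.34*l + 0.41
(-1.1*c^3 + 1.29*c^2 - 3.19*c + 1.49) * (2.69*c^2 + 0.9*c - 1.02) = -2.959*c^5 + 2.4801*c^4 - 6.2981*c^3 - 0.178700000000001*c^2 + 4.5948*c - 1.5198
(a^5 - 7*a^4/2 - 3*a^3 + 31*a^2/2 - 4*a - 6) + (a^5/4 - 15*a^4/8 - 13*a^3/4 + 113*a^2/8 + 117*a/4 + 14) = 5*a^5/4 - 43*a^4/8 - 25*a^3/4 + 237*a^2/8 + 101*a/4 + 8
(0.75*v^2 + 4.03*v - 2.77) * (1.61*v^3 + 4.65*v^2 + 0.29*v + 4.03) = 1.2075*v^5 + 9.9758*v^4 + 14.4973*v^3 - 8.6893*v^2 + 15.4376*v - 11.1631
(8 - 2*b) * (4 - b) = 2*b^2 - 16*b + 32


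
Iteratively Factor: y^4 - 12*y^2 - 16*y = (y)*(y^3 - 12*y - 16) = y*(y + 2)*(y^2 - 2*y - 8) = y*(y + 2)^2*(y - 4)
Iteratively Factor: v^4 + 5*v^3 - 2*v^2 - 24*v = (v - 2)*(v^3 + 7*v^2 + 12*v) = (v - 2)*(v + 4)*(v^2 + 3*v) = (v - 2)*(v + 3)*(v + 4)*(v)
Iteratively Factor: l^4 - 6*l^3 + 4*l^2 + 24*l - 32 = (l - 4)*(l^3 - 2*l^2 - 4*l + 8) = (l - 4)*(l + 2)*(l^2 - 4*l + 4) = (l - 4)*(l - 2)*(l + 2)*(l - 2)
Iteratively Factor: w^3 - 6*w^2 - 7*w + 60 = (w - 5)*(w^2 - w - 12) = (w - 5)*(w - 4)*(w + 3)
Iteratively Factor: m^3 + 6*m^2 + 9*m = (m + 3)*(m^2 + 3*m) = (m + 3)^2*(m)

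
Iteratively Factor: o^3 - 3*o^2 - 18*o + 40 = (o + 4)*(o^2 - 7*o + 10) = (o - 2)*(o + 4)*(o - 5)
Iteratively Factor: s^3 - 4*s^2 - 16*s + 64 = (s + 4)*(s^2 - 8*s + 16) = (s - 4)*(s + 4)*(s - 4)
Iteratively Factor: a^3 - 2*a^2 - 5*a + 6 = (a + 2)*(a^2 - 4*a + 3) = (a - 3)*(a + 2)*(a - 1)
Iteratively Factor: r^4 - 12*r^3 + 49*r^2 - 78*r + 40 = (r - 4)*(r^3 - 8*r^2 + 17*r - 10) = (r - 5)*(r - 4)*(r^2 - 3*r + 2) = (r - 5)*(r - 4)*(r - 1)*(r - 2)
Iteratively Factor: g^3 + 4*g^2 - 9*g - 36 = (g + 4)*(g^2 - 9) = (g - 3)*(g + 4)*(g + 3)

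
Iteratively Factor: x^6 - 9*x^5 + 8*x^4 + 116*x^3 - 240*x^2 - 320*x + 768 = (x - 4)*(x^5 - 5*x^4 - 12*x^3 + 68*x^2 + 32*x - 192) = (x - 4)^2*(x^4 - x^3 - 16*x^2 + 4*x + 48) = (x - 4)^2*(x - 2)*(x^3 + x^2 - 14*x - 24) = (x - 4)^2*(x - 2)*(x + 3)*(x^2 - 2*x - 8) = (x - 4)^2*(x - 2)*(x + 2)*(x + 3)*(x - 4)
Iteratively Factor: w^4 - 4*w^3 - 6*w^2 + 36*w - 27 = (w + 3)*(w^3 - 7*w^2 + 15*w - 9) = (w - 3)*(w + 3)*(w^2 - 4*w + 3) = (w - 3)*(w - 1)*(w + 3)*(w - 3)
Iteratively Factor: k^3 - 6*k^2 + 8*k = (k - 4)*(k^2 - 2*k) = (k - 4)*(k - 2)*(k)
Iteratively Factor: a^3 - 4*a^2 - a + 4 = (a + 1)*(a^2 - 5*a + 4) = (a - 1)*(a + 1)*(a - 4)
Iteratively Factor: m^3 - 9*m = (m - 3)*(m^2 + 3*m) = m*(m - 3)*(m + 3)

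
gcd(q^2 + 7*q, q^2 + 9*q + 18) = 1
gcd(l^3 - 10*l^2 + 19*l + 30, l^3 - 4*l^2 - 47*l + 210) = l^2 - 11*l + 30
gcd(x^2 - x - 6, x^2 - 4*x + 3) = x - 3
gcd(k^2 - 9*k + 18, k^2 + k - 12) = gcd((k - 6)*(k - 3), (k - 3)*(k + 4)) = k - 3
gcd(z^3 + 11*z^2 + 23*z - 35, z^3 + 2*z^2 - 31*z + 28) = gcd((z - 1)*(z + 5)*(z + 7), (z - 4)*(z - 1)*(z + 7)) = z^2 + 6*z - 7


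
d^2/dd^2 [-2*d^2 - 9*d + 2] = -4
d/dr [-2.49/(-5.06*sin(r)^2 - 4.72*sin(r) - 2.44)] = -(25.1988*sin(r) + 11.7528)*cos(r)/(5.06*sin(r)^2 + 4.72*sin(r) + 2.44)^2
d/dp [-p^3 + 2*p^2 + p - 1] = -3*p^2 + 4*p + 1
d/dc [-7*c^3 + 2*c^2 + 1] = c*(4 - 21*c)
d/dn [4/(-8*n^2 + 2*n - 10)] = 2*(8*n - 1)/(4*n^2 - n + 5)^2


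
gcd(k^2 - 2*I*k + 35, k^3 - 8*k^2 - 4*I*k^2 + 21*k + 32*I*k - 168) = k - 7*I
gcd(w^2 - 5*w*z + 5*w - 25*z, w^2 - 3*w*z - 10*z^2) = -w + 5*z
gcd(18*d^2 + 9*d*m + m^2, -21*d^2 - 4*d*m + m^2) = 3*d + m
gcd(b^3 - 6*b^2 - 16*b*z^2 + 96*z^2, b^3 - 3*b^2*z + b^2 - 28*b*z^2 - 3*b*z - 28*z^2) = b + 4*z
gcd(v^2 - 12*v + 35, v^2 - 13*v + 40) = v - 5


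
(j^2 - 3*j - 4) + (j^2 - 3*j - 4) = 2*j^2 - 6*j - 8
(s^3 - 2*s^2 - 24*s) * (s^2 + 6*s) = s^5 + 4*s^4 - 36*s^3 - 144*s^2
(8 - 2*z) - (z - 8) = 16 - 3*z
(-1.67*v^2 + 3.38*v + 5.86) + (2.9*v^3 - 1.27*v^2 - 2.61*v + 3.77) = 2.9*v^3 - 2.94*v^2 + 0.77*v + 9.63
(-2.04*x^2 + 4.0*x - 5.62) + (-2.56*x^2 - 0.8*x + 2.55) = -4.6*x^2 + 3.2*x - 3.07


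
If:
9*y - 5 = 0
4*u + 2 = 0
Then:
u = -1/2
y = 5/9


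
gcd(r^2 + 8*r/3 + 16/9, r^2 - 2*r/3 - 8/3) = r + 4/3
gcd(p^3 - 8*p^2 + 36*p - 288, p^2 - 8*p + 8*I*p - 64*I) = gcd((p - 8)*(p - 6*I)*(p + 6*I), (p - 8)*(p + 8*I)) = p - 8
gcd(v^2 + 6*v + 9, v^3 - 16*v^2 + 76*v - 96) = 1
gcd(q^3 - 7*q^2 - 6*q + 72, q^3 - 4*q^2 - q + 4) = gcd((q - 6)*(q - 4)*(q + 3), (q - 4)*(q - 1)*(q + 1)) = q - 4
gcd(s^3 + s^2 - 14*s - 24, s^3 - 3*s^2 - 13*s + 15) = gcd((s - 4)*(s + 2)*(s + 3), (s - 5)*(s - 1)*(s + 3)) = s + 3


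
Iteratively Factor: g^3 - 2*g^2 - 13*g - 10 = (g + 2)*(g^2 - 4*g - 5) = (g + 1)*(g + 2)*(g - 5)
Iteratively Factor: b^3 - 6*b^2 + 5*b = (b - 1)*(b^2 - 5*b) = b*(b - 1)*(b - 5)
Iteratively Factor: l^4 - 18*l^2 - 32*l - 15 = (l - 5)*(l^3 + 5*l^2 + 7*l + 3) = (l - 5)*(l + 1)*(l^2 + 4*l + 3) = (l - 5)*(l + 1)*(l + 3)*(l + 1)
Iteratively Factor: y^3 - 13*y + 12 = (y - 1)*(y^2 + y - 12) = (y - 1)*(y + 4)*(y - 3)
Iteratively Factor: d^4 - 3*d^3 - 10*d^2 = (d - 5)*(d^3 + 2*d^2) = d*(d - 5)*(d^2 + 2*d) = d^2*(d - 5)*(d + 2)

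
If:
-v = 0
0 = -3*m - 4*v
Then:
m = 0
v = 0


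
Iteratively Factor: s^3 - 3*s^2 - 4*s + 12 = (s - 3)*(s^2 - 4) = (s - 3)*(s + 2)*(s - 2)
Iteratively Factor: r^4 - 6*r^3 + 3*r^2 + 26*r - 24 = (r - 1)*(r^3 - 5*r^2 - 2*r + 24) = (r - 4)*(r - 1)*(r^2 - r - 6) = (r - 4)*(r - 3)*(r - 1)*(r + 2)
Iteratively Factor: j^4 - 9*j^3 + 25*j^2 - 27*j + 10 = (j - 5)*(j^3 - 4*j^2 + 5*j - 2) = (j - 5)*(j - 1)*(j^2 - 3*j + 2) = (j - 5)*(j - 1)^2*(j - 2)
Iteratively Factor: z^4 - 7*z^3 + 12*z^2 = (z - 3)*(z^3 - 4*z^2) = (z - 4)*(z - 3)*(z^2) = z*(z - 4)*(z - 3)*(z)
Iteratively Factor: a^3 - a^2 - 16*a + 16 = (a + 4)*(a^2 - 5*a + 4) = (a - 4)*(a + 4)*(a - 1)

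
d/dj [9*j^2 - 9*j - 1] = 18*j - 9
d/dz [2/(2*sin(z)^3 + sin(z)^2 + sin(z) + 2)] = 2*(-2*sin(z) + 3*cos(2*z) - 4)*cos(z)/(2*sin(z)^3 + sin(z)^2 + sin(z) + 2)^2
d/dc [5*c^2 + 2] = 10*c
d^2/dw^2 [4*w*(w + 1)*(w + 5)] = 24*w + 48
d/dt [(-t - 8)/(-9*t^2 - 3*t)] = (t*(3*t + 1) - (t + 8)*(6*t + 1))/(3*t^2*(3*t + 1)^2)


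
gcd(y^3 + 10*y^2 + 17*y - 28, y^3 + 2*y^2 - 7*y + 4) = y^2 + 3*y - 4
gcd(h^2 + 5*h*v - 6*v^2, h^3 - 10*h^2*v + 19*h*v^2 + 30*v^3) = 1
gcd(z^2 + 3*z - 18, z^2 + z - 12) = z - 3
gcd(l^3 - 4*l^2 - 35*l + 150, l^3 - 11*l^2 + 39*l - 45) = l - 5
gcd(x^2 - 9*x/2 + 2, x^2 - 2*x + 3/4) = x - 1/2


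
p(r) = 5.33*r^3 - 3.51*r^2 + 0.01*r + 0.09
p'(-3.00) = 164.98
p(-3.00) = -175.44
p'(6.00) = 533.53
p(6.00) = 1025.07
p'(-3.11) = 176.50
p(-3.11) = -194.22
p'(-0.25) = 2.76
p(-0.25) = -0.22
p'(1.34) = 19.31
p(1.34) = 6.63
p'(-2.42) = 110.64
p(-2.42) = -96.03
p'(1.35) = 19.67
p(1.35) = 6.82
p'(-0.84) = 17.19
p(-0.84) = -5.55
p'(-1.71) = 58.77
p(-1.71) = -36.84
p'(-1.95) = 74.50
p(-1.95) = -52.80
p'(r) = 15.99*r^2 - 7.02*r + 0.01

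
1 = 1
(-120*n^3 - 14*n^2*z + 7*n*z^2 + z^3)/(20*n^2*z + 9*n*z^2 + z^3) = (-24*n^2 + 2*n*z + z^2)/(z*(4*n + z))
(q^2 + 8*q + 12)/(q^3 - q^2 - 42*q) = (q + 2)/(q*(q - 7))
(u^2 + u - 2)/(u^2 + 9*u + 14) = (u - 1)/(u + 7)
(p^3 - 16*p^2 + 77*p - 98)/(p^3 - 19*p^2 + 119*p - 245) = (p - 2)/(p - 5)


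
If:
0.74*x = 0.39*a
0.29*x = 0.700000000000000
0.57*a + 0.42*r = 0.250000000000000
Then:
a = 4.58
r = -5.62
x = 2.41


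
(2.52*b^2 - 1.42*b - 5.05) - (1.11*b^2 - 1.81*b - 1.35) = 1.41*b^2 + 0.39*b - 3.7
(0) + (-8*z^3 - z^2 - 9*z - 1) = -8*z^3 - z^2 - 9*z - 1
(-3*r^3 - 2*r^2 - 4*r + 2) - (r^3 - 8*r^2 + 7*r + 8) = -4*r^3 + 6*r^2 - 11*r - 6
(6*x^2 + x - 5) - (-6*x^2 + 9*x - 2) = 12*x^2 - 8*x - 3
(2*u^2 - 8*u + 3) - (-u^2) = 3*u^2 - 8*u + 3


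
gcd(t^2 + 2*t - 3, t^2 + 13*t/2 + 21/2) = t + 3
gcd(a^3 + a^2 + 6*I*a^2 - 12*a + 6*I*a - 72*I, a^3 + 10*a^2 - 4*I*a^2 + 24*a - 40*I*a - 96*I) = a + 4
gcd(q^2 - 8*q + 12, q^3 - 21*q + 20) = 1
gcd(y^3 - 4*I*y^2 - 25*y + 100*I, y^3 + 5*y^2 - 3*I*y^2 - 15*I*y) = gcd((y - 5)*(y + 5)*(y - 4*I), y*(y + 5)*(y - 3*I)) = y + 5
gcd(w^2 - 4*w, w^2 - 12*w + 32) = w - 4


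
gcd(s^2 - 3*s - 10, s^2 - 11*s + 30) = s - 5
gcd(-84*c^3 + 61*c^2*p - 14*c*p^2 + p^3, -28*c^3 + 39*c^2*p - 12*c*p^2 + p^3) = 28*c^2 - 11*c*p + p^2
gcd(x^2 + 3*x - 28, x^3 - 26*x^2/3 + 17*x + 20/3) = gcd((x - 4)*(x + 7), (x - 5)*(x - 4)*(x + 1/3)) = x - 4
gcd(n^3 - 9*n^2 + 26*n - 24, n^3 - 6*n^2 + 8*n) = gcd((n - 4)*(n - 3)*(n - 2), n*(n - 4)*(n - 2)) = n^2 - 6*n + 8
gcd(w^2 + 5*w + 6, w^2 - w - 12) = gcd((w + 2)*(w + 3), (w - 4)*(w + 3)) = w + 3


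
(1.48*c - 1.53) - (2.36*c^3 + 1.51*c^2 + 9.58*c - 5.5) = -2.36*c^3 - 1.51*c^2 - 8.1*c + 3.97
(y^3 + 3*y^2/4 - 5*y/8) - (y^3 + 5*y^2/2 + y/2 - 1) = -7*y^2/4 - 9*y/8 + 1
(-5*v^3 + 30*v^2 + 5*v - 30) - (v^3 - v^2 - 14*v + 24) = -6*v^3 + 31*v^2 + 19*v - 54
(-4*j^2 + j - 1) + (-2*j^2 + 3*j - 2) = -6*j^2 + 4*j - 3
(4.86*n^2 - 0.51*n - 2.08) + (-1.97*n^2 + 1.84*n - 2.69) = 2.89*n^2 + 1.33*n - 4.77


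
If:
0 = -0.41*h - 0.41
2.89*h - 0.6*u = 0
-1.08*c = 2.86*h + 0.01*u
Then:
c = 2.69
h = -1.00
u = -4.82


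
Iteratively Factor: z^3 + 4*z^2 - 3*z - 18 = (z + 3)*(z^2 + z - 6) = (z - 2)*(z + 3)*(z + 3)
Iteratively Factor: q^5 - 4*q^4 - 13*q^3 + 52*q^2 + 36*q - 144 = (q - 4)*(q^4 - 13*q^2 + 36) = (q - 4)*(q - 2)*(q^3 + 2*q^2 - 9*q - 18) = (q - 4)*(q - 3)*(q - 2)*(q^2 + 5*q + 6) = (q - 4)*(q - 3)*(q - 2)*(q + 3)*(q + 2)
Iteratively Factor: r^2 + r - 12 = (r - 3)*(r + 4)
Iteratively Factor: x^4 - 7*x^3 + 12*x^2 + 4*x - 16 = (x + 1)*(x^3 - 8*x^2 + 20*x - 16) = (x - 2)*(x + 1)*(x^2 - 6*x + 8) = (x - 4)*(x - 2)*(x + 1)*(x - 2)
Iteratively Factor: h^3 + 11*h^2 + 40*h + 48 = (h + 4)*(h^2 + 7*h + 12) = (h + 4)^2*(h + 3)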